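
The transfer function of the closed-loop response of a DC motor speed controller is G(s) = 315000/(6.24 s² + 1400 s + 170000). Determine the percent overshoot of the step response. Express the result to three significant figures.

%OS ≈ 5.44%

Dividing through by 6.24: denominator becomes s² + 224.4 s + 27240.
So ω_n = √27240 = 165 rad/s and ζ = 224.4/(2·165) = 0.680.
%OS = 100 e^{−πζ/√(1−ζ²)} with ζ = 0.680 gives 5.44%.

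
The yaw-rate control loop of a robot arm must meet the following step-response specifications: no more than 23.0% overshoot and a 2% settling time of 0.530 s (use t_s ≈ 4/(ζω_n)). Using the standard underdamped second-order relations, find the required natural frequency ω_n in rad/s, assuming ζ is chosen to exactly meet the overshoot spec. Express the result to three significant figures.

ζ = −ln(OS)/√(π² + (ln OS)²). With OS = 0.230, ln OS = −1.470 and ζ = 1.470/3.468 = 0.424.
From t_s ≈ 4/(ζω_n): ω_n = 4/(ζ·t_s) = 4/(0.424·0.530) = 17.8 rad/s.

ω_n ≈ 17.8 rad/s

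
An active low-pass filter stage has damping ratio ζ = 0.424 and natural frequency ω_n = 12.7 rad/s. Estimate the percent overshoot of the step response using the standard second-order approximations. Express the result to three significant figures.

For an underdamped second-order system, %OS = 100·exp(−πζ/√(1−ζ²)).
πζ/√(1−ζ²) = π·0.424/√(1−0.180) = 1.471, so %OS = 100·e^(−1.471) = 23.0%.

%OS ≈ 23.0%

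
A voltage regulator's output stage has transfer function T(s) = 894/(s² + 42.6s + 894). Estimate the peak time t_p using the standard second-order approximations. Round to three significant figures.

t_p ≈ 0.150 s

Comparing the denominator to s² + 2ζω_n s + ω_n²: ω_n = √894 = 29.9 rad/s, and 2ζω_n = 42.6 so ζ = 42.6/(2·29.9) = 0.712.
The damped frequency ω_d = ω_n√(1−ζ²) = 21.0 rad/s. Then t_p = π/ω_d = 0.150 s.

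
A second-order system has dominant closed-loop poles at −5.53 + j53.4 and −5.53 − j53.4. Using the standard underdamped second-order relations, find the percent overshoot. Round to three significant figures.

%OS ≈ 72.2%

With σ = 5.53, ω_d = 53.4: ω_n = √(σ²+ω_d²) = 53.7 rad/s, ζ = σ/ω_n = 0.103.
%OS = 100·exp(−πζ/√(1−ζ²)) = 72.2%.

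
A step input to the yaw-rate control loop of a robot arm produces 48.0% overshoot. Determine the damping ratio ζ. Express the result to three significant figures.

ζ ≈ 0.228

Inverting the overshoot relation: ζ = |ln 0.480|/√(π² + ln²0.480) = 0.228.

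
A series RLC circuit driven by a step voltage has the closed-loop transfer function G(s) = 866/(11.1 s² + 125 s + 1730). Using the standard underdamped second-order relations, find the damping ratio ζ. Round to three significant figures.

Dividing through by 11.1: denominator becomes s² + 11.26 s + 155.9.
So ω_n = √155.9 = 12.5 rad/s and ζ = 11.26/(2·12.5) = 0.451.

ζ ≈ 0.451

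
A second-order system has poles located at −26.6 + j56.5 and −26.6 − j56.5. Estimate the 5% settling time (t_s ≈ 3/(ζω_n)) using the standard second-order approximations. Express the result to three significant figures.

t_s ≈ 0.113 s

For poles at −σ ± jω_d, ζω_n = σ = 26.6, so t_s ≈ 3/σ = 0.113 s.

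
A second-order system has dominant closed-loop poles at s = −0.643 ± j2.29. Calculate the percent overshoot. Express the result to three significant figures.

|pole| = ω_n = √(0.643² + 2.29²) = 2.38 rad/s; ζ = cos θ = σ/ω_n = 0.270.
Overshoot: exp(−π·0.270/√(1−0.270²)) = 0.414, i.e. 41.4%.

%OS ≈ 41.4%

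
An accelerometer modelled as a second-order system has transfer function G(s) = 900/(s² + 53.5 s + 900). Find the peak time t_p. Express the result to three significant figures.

ω_n = √900 = 30.0 rad/s; ζ = 53.5/(2·30.0) = 0.892.
ω_d = 30.0·√(1 − 0.892²) = 13.6 rad/s. Then t_p = π/ω_d = 0.231 s.

t_p ≈ 0.231 s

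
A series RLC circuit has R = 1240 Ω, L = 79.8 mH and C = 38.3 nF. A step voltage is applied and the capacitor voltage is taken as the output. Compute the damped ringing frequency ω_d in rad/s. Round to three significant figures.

ω_d ≈ 16300 rad/s

For a series RLC circuit (capacitor voltage as output), ω_n = 1/√(LC) = 1/√(79.8 mH · 38.3 nF) = 18100 rad/s.
ζ = (R/2)·√(C/L) = (1240/2)·√(38.3 nF/79.8 mH) = 0.430.
The damped frequency ω_d = ω_n√(1−ζ²) = 16300 rad/s.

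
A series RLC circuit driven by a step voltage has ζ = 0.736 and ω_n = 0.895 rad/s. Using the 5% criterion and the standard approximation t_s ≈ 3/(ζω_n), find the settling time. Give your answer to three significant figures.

t_s ≈ 3/(ζω_n) = 3/(0.736 × 0.895) = 4.55 s.

t_s ≈ 4.55 s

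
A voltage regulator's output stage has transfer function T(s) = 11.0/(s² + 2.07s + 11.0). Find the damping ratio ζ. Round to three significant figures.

ω_n = √11.0 = 3.32 rad/s; ζ = 2.07/(2·3.32) = 0.312.

ζ ≈ 0.312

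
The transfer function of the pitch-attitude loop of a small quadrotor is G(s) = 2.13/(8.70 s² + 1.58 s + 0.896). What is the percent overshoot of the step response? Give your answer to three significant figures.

Dividing through by 8.70: denominator becomes s² + 0.1816 s + 0.1030.
So ω_n = √0.1030 = 0.321 rad/s and ζ = 0.1816/(2·0.321) = 0.283.
Overshoot: exp(−π·0.283/√(1−0.283²)) = 0.396, i.e. 39.6%.

%OS ≈ 39.6%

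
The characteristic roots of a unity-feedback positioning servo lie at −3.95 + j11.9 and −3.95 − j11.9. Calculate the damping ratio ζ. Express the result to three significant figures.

The poles are at −σ ± jω_d with σ = 3.95 and ω_d = 11.9, so ω_n = √(σ²+ω_d²) = 12.5 rad/s and ζ = σ/ω_n = 0.315.

ζ ≈ 0.315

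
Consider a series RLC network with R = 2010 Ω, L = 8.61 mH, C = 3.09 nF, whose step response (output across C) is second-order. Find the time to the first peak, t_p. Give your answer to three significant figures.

For a series RLC circuit (capacitor voltage as output), ω_n = 1/√(LC) = 1/√(8.61 mH · 3.09 nF) = 194000 rad/s.
ζ = (R/2)·√(C/L) = (2010/2)·√(3.09 nF/8.61 mH) = 0.602.
ω_d = 194000·√(1 − 0.602²) = 155000 rad/s. t_p = π/ω_d = 0.0000203 s.

t_p ≈ 0.0000203 s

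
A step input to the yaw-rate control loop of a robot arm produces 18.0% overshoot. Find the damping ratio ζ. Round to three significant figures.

ζ ≈ 0.479

ζ = −ln(OS)/√(π² + (ln OS)²). With OS = 0.180, ln OS = −1.715 and ζ = 1.715/3.579 = 0.479.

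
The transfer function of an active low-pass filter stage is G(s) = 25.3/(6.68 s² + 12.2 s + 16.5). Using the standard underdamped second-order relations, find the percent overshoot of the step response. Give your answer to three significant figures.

Dividing through by 6.68: denominator becomes s² + 1.826 s + 2.470.
So ω_n = √2.470 = 1.57 rad/s and ζ = 1.826/(2·1.57) = 0.581.
Overshoot: exp(−π·0.581/√(1−0.581²)) = 0.106, i.e. 10.6%.

%OS ≈ 10.6%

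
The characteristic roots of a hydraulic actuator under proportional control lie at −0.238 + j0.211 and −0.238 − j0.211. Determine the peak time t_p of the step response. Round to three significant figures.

t_p ≈ 14.9 s

t_p = π/ω_d with ω_d = 0.211 (the imaginary part), so t_p = 14.9 s.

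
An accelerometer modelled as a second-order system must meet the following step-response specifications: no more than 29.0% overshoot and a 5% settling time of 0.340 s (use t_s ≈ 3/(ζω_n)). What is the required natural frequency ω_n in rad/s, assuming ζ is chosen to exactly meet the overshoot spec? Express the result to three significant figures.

ω_n ≈ 24.1 rad/s

Inverting the overshoot relation: ζ = |ln 0.290|/√(π² + ln²0.290) = 0.367.
From t_s ≈ 3/(ζω_n): ω_n = 3/(ζ·t_s) = 3/(0.367·0.340) = 24.1 rad/s.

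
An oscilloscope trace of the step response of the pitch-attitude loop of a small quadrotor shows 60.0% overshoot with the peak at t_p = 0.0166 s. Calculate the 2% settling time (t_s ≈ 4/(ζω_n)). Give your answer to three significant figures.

t_s ≈ 0.130 s

The overshoot fixes ζ = −ln(OS)/√(π²+ln²(OS)) = 0.160.
t_p = π/ω_d ⇒ ω_d = 189 rad/s; then ω_n = ω_d/√(1−ζ²) = 192 rad/s.
t_s ≈ 4/(ζω_n) = 4/(0.160·192) = 0.130 s.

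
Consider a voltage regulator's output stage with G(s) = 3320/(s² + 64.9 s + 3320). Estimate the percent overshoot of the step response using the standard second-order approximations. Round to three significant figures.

ω_n = √3320 = 57.6 rad/s; ζ = 64.9/(2·57.6) = 0.563.
%OS = 100 e^{−πζ/√(1−ζ²)} with ζ = 0.563 gives 11.8%.

%OS ≈ 11.8%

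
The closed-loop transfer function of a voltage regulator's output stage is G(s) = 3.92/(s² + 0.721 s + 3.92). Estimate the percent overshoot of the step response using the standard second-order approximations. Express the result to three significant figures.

%OS ≈ 55.9%

Comparing the denominator to s² + 2ζω_n s + ω_n²: ω_n = √3.92 = 1.98 rad/s, and 2ζω_n = 0.721 so ζ = 0.721/(2·1.98) = 0.182.
%OS = 100 e^{−πζ/√(1−ζ²)} with ζ = 0.182 gives 55.9%.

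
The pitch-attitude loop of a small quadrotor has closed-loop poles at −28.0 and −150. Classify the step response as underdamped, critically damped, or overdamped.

Since the poles are distinct, negative and real, the response is overdamped.

overdamped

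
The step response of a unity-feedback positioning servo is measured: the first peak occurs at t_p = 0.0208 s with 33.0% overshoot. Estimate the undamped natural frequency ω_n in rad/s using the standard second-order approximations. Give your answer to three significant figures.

The overshoot fixes ζ = −ln(OS)/√(π²+ln²(OS)) = 0.333.
From t_p = π/ω_d, ω_d = π/0.0208 = 151 rad/s, so ω_n = ω_d/√(1−ζ²) = 160 rad/s.

ω_n ≈ 160 rad/s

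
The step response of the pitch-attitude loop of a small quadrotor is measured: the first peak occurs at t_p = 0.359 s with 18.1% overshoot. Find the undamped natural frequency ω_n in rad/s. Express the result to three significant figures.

The overshoot fixes ζ = −ln(OS)/√(π²+ln²(OS)) = 0.478.
t_p = π/ω_d ⇒ ω_d = 8.75 rad/s; then ω_n = ω_d/√(1−ζ²) = 9.96 rad/s.

ω_n ≈ 9.96 rad/s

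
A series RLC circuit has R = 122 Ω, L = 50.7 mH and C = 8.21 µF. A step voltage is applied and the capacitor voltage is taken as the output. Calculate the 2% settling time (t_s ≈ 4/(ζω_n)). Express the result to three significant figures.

t_s ≈ 0.00332 s

For a series RLC circuit (capacitor voltage as output), ω_n = 1/√(LC) = 1/√(50.7 mH · 8.21 µF) = 1550 rad/s.
ζ = (R/2)·√(C/L) = (122/2)·√(8.21 µF/50.7 mH) = 0.776.
t_s ≈ 4/(ζω_n) = 0.00332 s.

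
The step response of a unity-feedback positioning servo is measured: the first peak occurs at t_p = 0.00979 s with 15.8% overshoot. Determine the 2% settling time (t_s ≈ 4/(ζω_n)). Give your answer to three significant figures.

ζ from %OS: ζ = |ln 0.158|/√(π²+ln²0.158) = 0.506.
From t_p = π/ω_d, ω_d = π/0.00979 = 321 rad/s, so ω_n = ω_d/√(1−ζ²) = 372 rad/s.
t_s ≈ 4/(ζω_n) = 4/(0.506·372) = 0.0212 s.

t_s ≈ 0.0212 s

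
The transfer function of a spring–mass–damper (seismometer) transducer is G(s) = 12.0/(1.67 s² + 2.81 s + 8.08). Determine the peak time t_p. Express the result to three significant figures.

t_p ≈ 1.55 s

Dividing through by 1.67: denominator becomes s² + 1.683 s + 4.838.
So ω_n = √4.838 = 2.20 rad/s and ζ = 1.683/(2·2.20) = 0.382.
ω_d = 2.20·√(1 − 0.382²) = 2.03 rad/s. t_p = π/ω_d = 1.55 s.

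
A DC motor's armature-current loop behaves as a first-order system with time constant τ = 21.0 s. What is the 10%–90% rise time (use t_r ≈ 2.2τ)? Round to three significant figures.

t_r ≈ 46.2 s

t_r ≈ 2.2τ = 46.2 s.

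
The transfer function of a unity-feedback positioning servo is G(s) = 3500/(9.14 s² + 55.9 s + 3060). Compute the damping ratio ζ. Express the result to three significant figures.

Dividing through by 9.14: denominator becomes s² + 6.116 s + 334.8.
So ω_n = √334.8 = 18.3 rad/s and ζ = 6.116/(2·18.3) = 0.167.

ζ ≈ 0.167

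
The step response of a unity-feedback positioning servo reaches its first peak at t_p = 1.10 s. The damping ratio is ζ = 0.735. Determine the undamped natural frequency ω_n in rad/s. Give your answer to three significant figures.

Peak time t_p = π/ω_d, so ω_d = π/t_p = π/1.10 = 2.86 rad/s.
ω_n = ω_d/√(1−ζ²) = 2.86/√0.460 = 4.21 rad/s.

ω_n ≈ 4.21 rad/s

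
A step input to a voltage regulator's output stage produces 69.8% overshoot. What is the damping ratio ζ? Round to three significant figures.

ζ = −ln(OS)/√(π² + (ln OS)²). With OS = 0.698, ln OS = −0.3595 and ζ = 0.3595/3.162 = 0.114.

ζ ≈ 0.114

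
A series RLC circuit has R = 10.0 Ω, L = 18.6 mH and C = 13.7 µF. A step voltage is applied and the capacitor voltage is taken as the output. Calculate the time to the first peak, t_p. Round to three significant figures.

t_p ≈ 0.00160 s

For a series RLC circuit (capacitor voltage as output), ω_n = 1/√(LC) = 1/√(18.6 mH · 13.7 µF) = 1980 rad/s.
ζ = (R/2)·√(C/L) = (10.0/2)·√(13.7 µF/18.6 mH) = 0.136.
The damped frequency ω_d = ω_n√(1−ζ²) = 1960 rad/s. t_p = π/ω_d = 0.00160 s.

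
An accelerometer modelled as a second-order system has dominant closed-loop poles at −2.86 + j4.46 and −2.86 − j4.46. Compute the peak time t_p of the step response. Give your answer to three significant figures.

t_p = π/ω_d with ω_d = 4.46 (the imaginary part), so t_p = 0.704 s.

t_p ≈ 0.704 s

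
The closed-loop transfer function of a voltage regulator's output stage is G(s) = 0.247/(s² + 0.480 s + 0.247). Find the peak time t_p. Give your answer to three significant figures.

t_p ≈ 7.22 s

Matching coefficients with s² + 2ζω_n s + ω_n² gives ω_n² = 0.247 ⇒ ω_n = 0.497 rad/s, and ζ = 0.480/(2ω_n) = 0.483.
The damped frequency ω_d = ω_n√(1−ζ²) = 0.435 rad/s. Then t_p = π/ω_d = 7.22 s.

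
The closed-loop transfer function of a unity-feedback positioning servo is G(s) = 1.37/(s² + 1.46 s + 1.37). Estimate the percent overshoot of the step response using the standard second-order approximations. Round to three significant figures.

Comparing the denominator to s² + 2ζω_n s + ω_n²: ω_n = √1.37 = 1.17 rad/s, and 2ζω_n = 1.46 so ζ = 1.46/(2·1.17) = 0.624.
%OS = 100 e^{−πζ/√(1−ζ²)} with ζ = 0.624 gives 8.15%.

%OS ≈ 8.15%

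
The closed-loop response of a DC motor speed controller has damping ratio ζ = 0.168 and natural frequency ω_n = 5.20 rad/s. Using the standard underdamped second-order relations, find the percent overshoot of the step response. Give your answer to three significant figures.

For an underdamped second-order system, %OS = 100·exp(−πζ/√(1−ζ²)).
πζ/√(1−ζ²) = π·0.168/√(1−0.0282) = 0.5354, so %OS = 100·e^(−0.5354) = 58.5%.

%OS ≈ 58.5%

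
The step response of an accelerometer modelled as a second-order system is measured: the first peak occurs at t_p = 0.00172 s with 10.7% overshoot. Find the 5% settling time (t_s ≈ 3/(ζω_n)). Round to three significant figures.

ζ from %OS: ζ = |ln 0.107|/√(π²+ln²0.107) = 0.580.
From t_p = π/ω_d, ω_d = π/0.00172 = 1830 rad/s, so ω_n = ω_d/√(1−ζ²) = 2240 rad/s.
t_s ≈ 3/(ζω_n) = 3/(0.580·2240) = 0.00231 s.

t_s ≈ 0.00231 s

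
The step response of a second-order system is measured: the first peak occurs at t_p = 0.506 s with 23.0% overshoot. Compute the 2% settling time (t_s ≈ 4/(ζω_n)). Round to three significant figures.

t_s ≈ 1.38 s

From the overshoot, ζ = −ln(OS)/√(π²+ln²(OS)) = 0.424.
t_p = π/ω_d ⇒ ω_d = 6.21 rad/s; then ω_n = ω_d/√(1−ζ²) = 6.85 rad/s.
t_s ≈ 4/(ζω_n) = 4/(0.424·6.85) = 1.38 s.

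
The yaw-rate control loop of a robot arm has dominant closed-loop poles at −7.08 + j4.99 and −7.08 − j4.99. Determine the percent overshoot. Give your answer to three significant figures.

The poles are at −σ ± jω_d with σ = 7.08 and ω_d = 4.99, so ω_n = √(σ²+ω_d²) = 8.66 rad/s and ζ = σ/ω_n = 0.817.
%OS = 100·exp(−πζ/√(1−ζ²)) = 1.16%.

%OS ≈ 1.16%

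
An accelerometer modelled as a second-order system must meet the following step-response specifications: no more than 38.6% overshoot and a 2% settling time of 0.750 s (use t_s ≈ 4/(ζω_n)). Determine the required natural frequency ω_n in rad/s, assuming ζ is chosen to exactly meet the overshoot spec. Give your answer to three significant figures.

ζ = −ln(OS)/√(π² + (ln OS)²). With OS = 0.386, ln OS = −0.9519 and ζ = 0.9519/3.283 = 0.290.
From t_s ≈ 4/(ζω_n): ω_n = 4/(ζ·t_s) = 4/(0.290·0.750) = 18.4 rad/s.

ω_n ≈ 18.4 rad/s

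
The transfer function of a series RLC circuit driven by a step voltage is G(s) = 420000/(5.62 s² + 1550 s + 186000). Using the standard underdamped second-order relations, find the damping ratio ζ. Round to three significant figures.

Dividing through by 5.62: denominator becomes s² + 275.8 s + 33100.
So ω_n = √33100 = 182 rad/s and ζ = 275.8/(2·182) = 0.758.

ζ ≈ 0.758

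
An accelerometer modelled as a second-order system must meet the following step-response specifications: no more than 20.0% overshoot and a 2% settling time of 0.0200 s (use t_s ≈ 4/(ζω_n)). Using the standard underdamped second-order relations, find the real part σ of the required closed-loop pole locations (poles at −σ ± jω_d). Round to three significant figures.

σ ≈ 200

The settling-time spec alone fixes σ = ζω_n = 4/t_s = 4/0.0200 = 200.
(Overshoot then fixes ζ = 0.456 and hence ω_d = σ·√(1−ζ²)/ζ = 390 rad/s.)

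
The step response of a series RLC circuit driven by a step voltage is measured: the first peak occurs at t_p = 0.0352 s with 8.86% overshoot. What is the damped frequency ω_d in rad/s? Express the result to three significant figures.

ω_d ≈ 89.2 rad/s

t_p = π/ω_d, so ω_d = π/0.0352 = 89.2 rad/s.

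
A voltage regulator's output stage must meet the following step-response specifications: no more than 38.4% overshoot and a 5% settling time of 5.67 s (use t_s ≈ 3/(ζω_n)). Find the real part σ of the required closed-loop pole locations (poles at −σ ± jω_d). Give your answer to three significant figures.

The settling-time spec alone fixes σ = ζω_n = 3/t_s = 3/5.67 = 0.529.
(Overshoot then fixes ζ = 0.291 and hence ω_d = σ·√(1−ζ²)/ζ = 1.74 rad/s.)

σ ≈ 0.529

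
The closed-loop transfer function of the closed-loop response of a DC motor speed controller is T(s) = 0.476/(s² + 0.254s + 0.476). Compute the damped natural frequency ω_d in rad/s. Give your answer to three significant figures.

Matching coefficients with s² + 2ζω_n s + ω_n² gives ω_n² = 0.476 ⇒ ω_n = 0.690 rad/s, and ζ = 0.254/(2ω_n) = 0.184.
The damped frequency ω_d = ω_n√(1−ζ²) = 0.678 rad/s.

ω_d ≈ 0.678 rad/s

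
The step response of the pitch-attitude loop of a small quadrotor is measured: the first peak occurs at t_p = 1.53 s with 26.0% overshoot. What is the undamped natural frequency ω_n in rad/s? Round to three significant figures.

From the overshoot, ζ = −ln(OS)/√(π²+ln²(OS)) = 0.394.
t_p = π/ω_d ⇒ ω_d = 2.05 rad/s; then ω_n = ω_d/√(1−ζ²) = 2.23 rad/s.

ω_n ≈ 2.23 rad/s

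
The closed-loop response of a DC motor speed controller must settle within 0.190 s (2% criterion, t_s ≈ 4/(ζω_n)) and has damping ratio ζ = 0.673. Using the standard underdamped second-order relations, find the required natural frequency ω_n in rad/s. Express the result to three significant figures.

Rearranging t_s ≈ 4/(ζω_n) gives ω_n = 4/(ζ·t_s) = 4/(0.673 × 0.190) = 31.3 rad/s.

ω_n ≈ 31.3 rad/s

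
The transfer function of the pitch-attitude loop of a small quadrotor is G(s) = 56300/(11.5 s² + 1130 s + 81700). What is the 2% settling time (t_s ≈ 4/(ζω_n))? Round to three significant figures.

t_s ≈ 0.0814 s

Dividing through by 11.5: denominator becomes s² + 98.26 s + 7104.
So ω_n = √7104 = 84.3 rad/s and ζ = 98.26/(2·84.3) = 0.583.
t_s ≈ 4/(ζω_n) = 0.0814 s.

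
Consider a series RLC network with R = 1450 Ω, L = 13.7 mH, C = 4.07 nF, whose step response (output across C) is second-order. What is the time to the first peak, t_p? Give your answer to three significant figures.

For a series RLC circuit (capacitor voltage as output), ω_n = 1/√(LC) = 1/√(13.7 mH · 4.07 nF) = 134000 rad/s.
ζ = (R/2)·√(C/L) = (1450/2)·√(4.07 nF/13.7 mH) = 0.395.
ω_d = 134000·√(1 − 0.395²) = 123000 rad/s. t_p = π/ω_d = 0.0000255 s.

t_p ≈ 0.0000255 s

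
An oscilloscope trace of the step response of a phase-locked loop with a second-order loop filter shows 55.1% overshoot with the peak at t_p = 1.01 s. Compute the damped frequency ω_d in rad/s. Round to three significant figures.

ω_d ≈ 3.11 rad/s

t_p = π/ω_d, so ω_d = π/1.01 = 3.11 rad/s.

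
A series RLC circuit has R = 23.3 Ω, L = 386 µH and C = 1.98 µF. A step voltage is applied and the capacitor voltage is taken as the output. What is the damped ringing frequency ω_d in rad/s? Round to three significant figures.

ω_d ≈ 19900 rad/s

For a series RLC circuit (capacitor voltage as output), ω_n = 1/√(LC) = 1/√(386 µH · 1.98 µF) = 36200 rad/s.
ζ = (R/2)·√(C/L) = (23.3/2)·√(1.98 µF/386 µH) = 0.834.
The damped frequency ω_d = ω_n√(1−ζ²) = 19900 rad/s.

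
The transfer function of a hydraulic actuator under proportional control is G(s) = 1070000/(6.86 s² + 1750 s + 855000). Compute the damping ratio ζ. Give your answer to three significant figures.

Dividing through by 6.86: denominator becomes s² + 255.1 s + 124600.
So ω_n = √124600 = 353 rad/s and ζ = 255.1/(2·353) = 0.361.

ζ ≈ 0.361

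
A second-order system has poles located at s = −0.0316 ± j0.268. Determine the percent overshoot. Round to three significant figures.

%OS ≈ 69.0%

With σ = 0.0316, ω_d = 0.268: ω_n = √(σ²+ω_d²) = 0.270 rad/s, ζ = σ/ω_n = 0.117.
%OS = 100·exp(−πζ/√(1−ζ²)) = 69.0%.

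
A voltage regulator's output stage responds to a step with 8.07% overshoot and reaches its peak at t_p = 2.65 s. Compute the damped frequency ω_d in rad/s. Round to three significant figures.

t_p = π/ω_d, so ω_d = π/2.65 = 1.19 rad/s.

ω_d ≈ 1.19 rad/s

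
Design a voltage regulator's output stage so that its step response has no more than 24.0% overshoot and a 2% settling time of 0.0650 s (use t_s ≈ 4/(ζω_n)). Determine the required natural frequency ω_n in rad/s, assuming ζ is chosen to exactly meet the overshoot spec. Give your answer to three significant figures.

ω_n ≈ 149 rad/s

From %OS = 100·exp(−πζ/√(1−ζ²)), invert to get ζ = −ln(OS)/√(π² + ln²(OS)) with OS = 0.240.
−ln 0.240 = 1.427, so ζ = 1.427/√(π² + 2.037) = 0.414.
From t_s ≈ 4/(ζω_n): ω_n = 4/(ζ·t_s) = 4/(0.414·0.0650) = 149 rad/s.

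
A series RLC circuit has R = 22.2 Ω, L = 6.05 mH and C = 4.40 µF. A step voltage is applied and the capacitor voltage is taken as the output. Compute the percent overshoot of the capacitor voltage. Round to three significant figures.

%OS ≈ 37.3%

For a series RLC circuit (capacitor voltage as output), ω_n = 1/√(LC) = 1/√(6.05 mH · 4.40 µF) = 6130 rad/s.
ζ = (R/2)·√(C/L) = (22.2/2)·√(4.40 µF/6.05 mH) = 0.299.
%OS = 100·exp(−πζ/√(1−ζ²)) = 37.3%.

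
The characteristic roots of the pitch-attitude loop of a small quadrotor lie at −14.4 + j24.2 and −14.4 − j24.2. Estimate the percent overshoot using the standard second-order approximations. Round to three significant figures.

%OS ≈ 15.4%

With σ = 14.4, ω_d = 24.2: ω_n = √(σ²+ω_d²) = 28.2 rad/s, ζ = σ/ω_n = 0.511.
Overshoot: exp(−π·0.511/√(1−0.511²)) = 0.154, i.e. 15.4%.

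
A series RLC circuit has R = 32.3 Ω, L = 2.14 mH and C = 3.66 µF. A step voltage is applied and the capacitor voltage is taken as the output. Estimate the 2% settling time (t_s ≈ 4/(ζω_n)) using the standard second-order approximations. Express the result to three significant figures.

For a series RLC circuit (capacitor voltage as output), ω_n = 1/√(LC) = 1/√(2.14 mH · 3.66 µF) = 11300 rad/s.
ζ = (R/2)·√(C/L) = (32.3/2)·√(3.66 µF/2.14 mH) = 0.668.
t_s ≈ 4/(ζω_n) = 0.000530 s.

t_s ≈ 0.000530 s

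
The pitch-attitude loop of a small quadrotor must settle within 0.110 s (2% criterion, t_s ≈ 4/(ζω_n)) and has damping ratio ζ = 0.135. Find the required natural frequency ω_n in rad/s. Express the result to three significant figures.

ω_n ≈ 269 rad/s

Rearranging t_s ≈ 4/(ζω_n) gives ω_n = 4/(ζ·t_s) = 4/(0.135 × 0.110) = 269 rad/s.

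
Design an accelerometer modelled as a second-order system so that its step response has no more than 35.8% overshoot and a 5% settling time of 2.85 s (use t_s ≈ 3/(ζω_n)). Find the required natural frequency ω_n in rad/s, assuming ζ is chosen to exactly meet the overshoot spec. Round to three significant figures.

Inverting the overshoot relation: ζ = |ln 0.358|/√(π² + ln²0.358) = 0.311.
From t_s ≈ 3/(ζω_n): ω_n = 3/(ζ·t_s) = 3/(0.311·2.85) = 3.39 rad/s.

ω_n ≈ 3.39 rad/s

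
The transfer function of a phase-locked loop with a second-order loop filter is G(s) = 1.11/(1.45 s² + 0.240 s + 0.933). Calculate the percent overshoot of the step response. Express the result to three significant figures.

Dividing through by 1.45: denominator becomes s² + 0.1655 s + 0.6434.
So ω_n = √0.6434 = 0.802 rad/s and ζ = 0.1655/(2·0.802) = 0.103.
Overshoot: exp(−π·0.103/√(1−0.103²)) = 0.722, i.e. 72.2%.

%OS ≈ 72.2%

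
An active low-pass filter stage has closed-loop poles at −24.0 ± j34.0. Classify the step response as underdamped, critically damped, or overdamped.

Since the poles form a complex-conjugate pair with nonzero imaginary part, the response is underdamped.

underdamped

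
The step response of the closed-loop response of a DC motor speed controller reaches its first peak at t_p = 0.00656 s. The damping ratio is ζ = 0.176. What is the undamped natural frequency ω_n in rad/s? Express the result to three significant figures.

Peak time t_p = π/ω_d, so ω_d = π/t_p = π/0.00656 = 479 rad/s.
ω_n = ω_d/√(1−ζ²) = 479/√0.969 = 486 rad/s.

ω_n ≈ 486 rad/s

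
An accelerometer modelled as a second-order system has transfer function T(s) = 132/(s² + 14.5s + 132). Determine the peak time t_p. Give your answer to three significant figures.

Comparing the denominator to s² + 2ζω_n s + ω_n²: ω_n = √132 = 11.5 rad/s, and 2ζω_n = 14.5 so ζ = 14.5/(2·11.5) = 0.631.
The damped frequency ω_d = ω_n√(1−ζ²) = 8.91 rad/s. Then t_p = π/ω_d = 0.352 s.

t_p ≈ 0.352 s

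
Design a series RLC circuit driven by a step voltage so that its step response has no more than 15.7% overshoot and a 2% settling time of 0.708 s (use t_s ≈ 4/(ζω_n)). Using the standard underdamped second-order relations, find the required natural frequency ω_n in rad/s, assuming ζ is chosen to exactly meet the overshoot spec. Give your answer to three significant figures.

ω_n ≈ 11.1 rad/s

ζ = −ln(OS)/√(π² + (ln OS)²). With OS = 0.157, ln OS = −1.852 and ζ = 1.852/3.647 = 0.508.
From t_s ≈ 4/(ζω_n): ω_n = 4/(ζ·t_s) = 4/(0.508·0.708) = 11.1 rad/s.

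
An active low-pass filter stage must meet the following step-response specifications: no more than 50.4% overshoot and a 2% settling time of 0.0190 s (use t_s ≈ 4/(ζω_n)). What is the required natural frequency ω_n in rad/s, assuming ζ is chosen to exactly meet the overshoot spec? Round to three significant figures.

ω_n ≈ 988 rad/s

From %OS = 100·exp(−πζ/√(1−ζ²)), invert to get ζ = −ln(OS)/√(π² + ln²(OS)) with OS = 0.504.
−ln 0.504 = 0.6852, so ζ = 0.6852/√(π² + 0.4695) = 0.213.
Then ω_n = 4/(ζ t_s) = 4/(0.213 × 0.0190) = 988 rad/s.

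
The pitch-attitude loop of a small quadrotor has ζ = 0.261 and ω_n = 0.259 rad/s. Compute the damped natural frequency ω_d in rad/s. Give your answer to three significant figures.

ω_d ≈ 0.250 rad/s

ω_d = ω_n√(1−ζ²) = 0.259·√0.932 = 0.250 rad/s.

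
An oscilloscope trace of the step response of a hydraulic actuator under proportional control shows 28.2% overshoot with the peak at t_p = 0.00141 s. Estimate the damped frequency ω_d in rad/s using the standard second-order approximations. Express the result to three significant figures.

t_p = π/ω_d, so ω_d = π/0.00141 = 2230 rad/s.

ω_d ≈ 2230 rad/s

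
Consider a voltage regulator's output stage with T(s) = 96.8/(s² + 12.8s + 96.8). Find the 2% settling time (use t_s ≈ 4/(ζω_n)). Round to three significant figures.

ω_n = √96.8 = 9.84 rad/s; ζ = 12.8/(2·9.84) = 0.650.
t_s ≈ 4/(ζω_n) = 4/(0.650·9.84) = 0.625 s.

t_s ≈ 0.625 s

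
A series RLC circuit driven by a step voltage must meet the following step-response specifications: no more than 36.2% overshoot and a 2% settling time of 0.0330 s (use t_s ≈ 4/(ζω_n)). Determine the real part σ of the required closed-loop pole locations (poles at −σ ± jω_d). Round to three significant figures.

The settling-time spec alone fixes σ = ζω_n = 4/t_s = 4/0.0330 = 121.
(Overshoot then fixes ζ = 0.308 and hence ω_d = σ·√(1−ζ²)/ζ = 375 rad/s.)

σ ≈ 121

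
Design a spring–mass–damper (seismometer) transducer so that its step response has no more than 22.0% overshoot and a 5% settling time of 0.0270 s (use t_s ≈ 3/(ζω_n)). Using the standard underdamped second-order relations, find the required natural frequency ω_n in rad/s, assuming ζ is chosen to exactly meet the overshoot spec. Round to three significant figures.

ω_n ≈ 256 rad/s

ζ = −ln(OS)/√(π² + (ln OS)²). With OS = 0.220, ln OS = −1.514 and ζ = 1.514/3.487 = 0.434.
Then ω_n = 3/(ζ t_s) = 3/(0.434 × 0.0270) = 256 rad/s.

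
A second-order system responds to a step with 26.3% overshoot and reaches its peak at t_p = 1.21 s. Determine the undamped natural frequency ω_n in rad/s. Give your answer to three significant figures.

ω_n ≈ 2.82 rad/s

From the overshoot, ζ = −ln(OS)/√(π²+ln²(OS)) = 0.391.
From t_p = π/ω_d, ω_d = π/1.21 = 2.60 rad/s, so ω_n = ω_d/√(1−ζ²) = 2.82 rad/s.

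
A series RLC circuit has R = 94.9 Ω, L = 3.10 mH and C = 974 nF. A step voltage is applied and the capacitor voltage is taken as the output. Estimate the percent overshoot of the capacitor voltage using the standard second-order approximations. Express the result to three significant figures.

For a series RLC circuit (capacitor voltage as output), ω_n = 1/√(LC) = 1/√(3.10 mH · 974 nF) = 18200 rad/s.
ζ = (R/2)·√(C/L) = (94.9/2)·√(974 nF/3.10 mH) = 0.841.
%OS = 100 e^{−πζ/√(1−ζ²)} with ζ = 0.841 gives 0.756%.

%OS ≈ 0.756%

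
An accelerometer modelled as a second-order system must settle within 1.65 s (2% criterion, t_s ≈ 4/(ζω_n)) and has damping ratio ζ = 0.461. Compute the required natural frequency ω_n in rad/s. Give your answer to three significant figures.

ω_n ≈ 5.26 rad/s

Rearranging t_s ≈ 4/(ζω_n) gives ω_n = 4/(ζ·t_s) = 4/(0.461 × 1.65) = 5.26 rad/s.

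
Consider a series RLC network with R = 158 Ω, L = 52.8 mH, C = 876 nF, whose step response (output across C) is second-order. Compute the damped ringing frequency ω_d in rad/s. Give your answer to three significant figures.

For a series RLC circuit (capacitor voltage as output), ω_n = 1/√(LC) = 1/√(52.8 mH · 876 nF) = 4650 rad/s.
ζ = (R/2)·√(C/L) = (158/2)·√(876 nF/52.8 mH) = 0.322.
The damped frequency ω_d = ω_n√(1−ζ²) = 4400 rad/s.

ω_d ≈ 4400 rad/s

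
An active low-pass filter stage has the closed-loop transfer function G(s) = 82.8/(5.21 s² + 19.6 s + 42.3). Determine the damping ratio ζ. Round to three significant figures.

ζ ≈ 0.660

Dividing through by 5.21: denominator becomes s² + 3.762 s + 8.119.
So ω_n = √8.119 = 2.85 rad/s and ζ = 3.762/(2·2.85) = 0.660.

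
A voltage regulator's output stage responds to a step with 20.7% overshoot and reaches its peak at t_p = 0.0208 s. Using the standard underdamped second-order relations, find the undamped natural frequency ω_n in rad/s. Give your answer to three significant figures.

ζ from %OS: ζ = |ln 0.207|/√(π²+ln²0.207) = 0.448.
t_p = π/ω_d ⇒ ω_d = 151 rad/s; then ω_n = ω_d/√(1−ζ²) = 169 rad/s.

ω_n ≈ 169 rad/s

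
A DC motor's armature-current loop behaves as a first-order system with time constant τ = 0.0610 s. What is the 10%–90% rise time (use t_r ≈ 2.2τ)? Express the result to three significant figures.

t_r ≈ 0.134 s

t_r ≈ 2.2τ = 0.134 s.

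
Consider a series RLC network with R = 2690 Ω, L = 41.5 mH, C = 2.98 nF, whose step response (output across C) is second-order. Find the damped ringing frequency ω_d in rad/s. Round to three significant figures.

For a series RLC circuit (capacitor voltage as output), ω_n = 1/√(LC) = 1/√(41.5 mH · 2.98 nF) = 89900 rad/s.
ζ = (R/2)·√(C/L) = (2690/2)·√(2.98 nF/41.5 mH) = 0.360.
ω_d = 89900·√(1 − 0.360²) = 83900 rad/s.

ω_d ≈ 83900 rad/s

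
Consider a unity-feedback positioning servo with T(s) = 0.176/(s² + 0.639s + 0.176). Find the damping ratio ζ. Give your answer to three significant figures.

ζ ≈ 0.762

Comparing the denominator to s² + 2ζω_n s + ω_n²: ω_n = √0.176 = 0.420 rad/s, and 2ζω_n = 0.639 so ζ = 0.639/(2·0.420) = 0.762.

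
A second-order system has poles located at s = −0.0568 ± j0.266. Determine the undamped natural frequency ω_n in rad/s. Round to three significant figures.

The poles are at −σ ± jω_d with σ = 0.0568 and ω_d = 0.266, so ω_n = √(σ²+ω_d²) = 0.272 rad/s and ζ = σ/ω_n = 0.209.

ω_n ≈ 0.272 rad/s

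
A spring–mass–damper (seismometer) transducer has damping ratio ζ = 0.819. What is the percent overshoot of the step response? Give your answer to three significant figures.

%OS ≈ 1.13%

For an underdamped second-order system, %OS = 100·exp(−πζ/√(1−ζ²)).
πζ/√(1−ζ²) = π·0.819/√(1−0.671) = 4.484, so %OS = 100·e^(−4.484) = 1.13%.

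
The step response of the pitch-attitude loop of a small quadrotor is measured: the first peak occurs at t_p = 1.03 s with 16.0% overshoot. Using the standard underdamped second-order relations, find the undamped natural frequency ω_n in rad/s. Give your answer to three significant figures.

From the overshoot, ζ = −ln(OS)/√(π²+ln²(OS)) = 0.504.
From t_p = π/ω_d, ω_d = π/1.03 = 3.05 rad/s, so ω_n = ω_d/√(1−ζ²) = 3.53 rad/s.

ω_n ≈ 3.53 rad/s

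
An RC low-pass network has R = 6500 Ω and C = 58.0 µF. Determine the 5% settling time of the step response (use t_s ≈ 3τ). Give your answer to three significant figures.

τ = RC = 6500 × 58.0 µF = 0.377 s.
t_s ≈ 3τ = 1.13 s.

t_s ≈ 1.13 s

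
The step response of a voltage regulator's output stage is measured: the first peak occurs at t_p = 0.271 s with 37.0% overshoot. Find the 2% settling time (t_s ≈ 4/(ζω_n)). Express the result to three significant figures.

From the overshoot, ζ = −ln(OS)/√(π²+ln²(OS)) = 0.302.
From t_p = π/ω_d, ω_d = π/0.271 = 11.6 rad/s, so ω_n = ω_d/√(1−ζ²) = 12.2 rad/s.
t_s ≈ 4/(ζω_n) = 4/(0.302·12.2) = 1.09 s.

t_s ≈ 1.09 s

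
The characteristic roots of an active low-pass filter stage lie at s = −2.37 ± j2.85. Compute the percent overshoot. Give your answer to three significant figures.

%OS ≈ 7.34%

With σ = 2.37, ω_d = 2.85: ω_n = √(σ²+ω_d²) = 3.71 rad/s, ζ = σ/ω_n = 0.639.
%OS = 100·exp(−πζ/√(1−ζ²)) = 7.34%.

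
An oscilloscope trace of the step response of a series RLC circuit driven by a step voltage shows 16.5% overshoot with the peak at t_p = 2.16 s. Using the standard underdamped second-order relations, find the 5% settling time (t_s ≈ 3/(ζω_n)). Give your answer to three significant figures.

The overshoot fixes ζ = −ln(OS)/√(π²+ln²(OS)) = 0.498.
t_p = π/ω_d ⇒ ω_d = 1.45 rad/s; then ω_n = ω_d/√(1−ζ²) = 1.68 rad/s.
t_s ≈ 3/(ζω_n) = 3/(0.498·1.68) = 3.60 s.

t_s ≈ 3.60 s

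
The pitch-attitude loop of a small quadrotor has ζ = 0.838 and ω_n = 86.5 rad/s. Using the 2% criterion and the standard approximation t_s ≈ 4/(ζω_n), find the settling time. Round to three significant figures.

t_s ≈ 4/(ζω_n) = 4/(0.838 × 86.5) = 0.0552 s.

t_s ≈ 0.0552 s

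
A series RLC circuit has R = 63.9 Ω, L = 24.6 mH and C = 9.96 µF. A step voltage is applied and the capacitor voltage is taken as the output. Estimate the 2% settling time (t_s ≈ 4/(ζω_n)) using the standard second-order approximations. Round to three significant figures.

t_s ≈ 0.00308 s

For a series RLC circuit (capacitor voltage as output), ω_n = 1/√(LC) = 1/√(24.6 mH · 9.96 µF) = 2020 rad/s.
ζ = (R/2)·√(C/L) = (63.9/2)·√(9.96 µF/24.6 mH) = 0.643.
t_s ≈ 4/(ζω_n) = 0.00308 s.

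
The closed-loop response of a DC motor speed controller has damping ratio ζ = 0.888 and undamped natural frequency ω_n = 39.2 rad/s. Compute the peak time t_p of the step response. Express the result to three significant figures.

The damped frequency is ω_d = ω_n√(1−ζ²) = 39.2·√(1−0.789) = 18.0 rad/s.
Peak time t_p = π/ω_d = π/18.0 = 0.174 s.

t_p ≈ 0.174 s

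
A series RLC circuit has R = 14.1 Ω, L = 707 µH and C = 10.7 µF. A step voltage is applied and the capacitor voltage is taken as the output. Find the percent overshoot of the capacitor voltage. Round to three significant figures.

For a series RLC circuit (capacitor voltage as output), ω_n = 1/√(LC) = 1/√(707 µH · 10.7 µF) = 11500 rad/s.
ζ = (R/2)·√(C/L) = (14.1/2)·√(10.7 µF/707 µH) = 0.867.
Overshoot: exp(−π·0.867/√(1−0.867²)) = 0.00420, i.e. 0.420%.

%OS ≈ 0.420%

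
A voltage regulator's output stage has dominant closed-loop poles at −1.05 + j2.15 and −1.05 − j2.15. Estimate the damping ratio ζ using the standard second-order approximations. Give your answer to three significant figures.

ζ ≈ 0.439

With σ = 1.05, ω_d = 2.15: ω_n = √(σ²+ω_d²) = 2.39 rad/s, ζ = σ/ω_n = 0.439.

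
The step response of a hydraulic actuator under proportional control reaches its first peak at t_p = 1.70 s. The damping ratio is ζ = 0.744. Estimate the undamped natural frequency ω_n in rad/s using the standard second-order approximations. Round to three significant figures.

Peak time t_p = π/ω_d, so ω_d = π/t_p = π/1.70 = 1.85 rad/s.
ω_n = ω_d/√(1−ζ²) = 1.85/√0.446 = 2.77 rad/s.

ω_n ≈ 2.77 rad/s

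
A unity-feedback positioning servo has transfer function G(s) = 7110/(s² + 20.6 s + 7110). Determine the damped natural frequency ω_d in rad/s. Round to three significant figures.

ω_d ≈ 83.7 rad/s

Comparing the denominator to s² + 2ζω_n s + ω_n²: ω_n = √7110 = 84.3 rad/s, and 2ζω_n = 20.6 so ζ = 20.6/(2·84.3) = 0.122.
ω_d = ω_n√(1−ζ²) = 83.7 rad/s.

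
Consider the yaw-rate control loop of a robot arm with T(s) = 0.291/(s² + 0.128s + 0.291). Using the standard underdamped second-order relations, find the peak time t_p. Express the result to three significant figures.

t_p ≈ 5.87 s

ω_n = √0.291 = 0.539 rad/s; ζ = 0.128/(2·0.539) = 0.119.
ω_d = ω_n√(1−ζ²) = 0.536 rad/s. Then t_p = π/ω_d = 5.87 s.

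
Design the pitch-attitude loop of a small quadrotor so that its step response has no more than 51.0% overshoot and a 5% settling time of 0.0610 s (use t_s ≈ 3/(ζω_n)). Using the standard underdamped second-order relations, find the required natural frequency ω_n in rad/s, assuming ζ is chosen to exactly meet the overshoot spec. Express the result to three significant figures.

ω_n ≈ 235 rad/s

ζ = −ln(OS)/√(π² + (ln OS)²). With OS = 0.510, ln OS = −0.6733 and ζ = 0.6733/3.213 = 0.210.
Then ω_n = 3/(ζ t_s) = 3/(0.210 × 0.0610) = 235 rad/s.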